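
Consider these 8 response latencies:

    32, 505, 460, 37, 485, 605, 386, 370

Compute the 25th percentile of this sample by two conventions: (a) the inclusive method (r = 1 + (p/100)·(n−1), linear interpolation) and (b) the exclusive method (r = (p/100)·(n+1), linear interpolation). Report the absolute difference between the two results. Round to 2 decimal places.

166.50

Sorted: 32, 37, 370, 386, 460, 485, 505, 605.
n = 8.
(a) r = 2.75; between ranks 2 (37) and 3 (370): 286.75.
(b) r = 2.25; between ranks 2 (37) and 3 (370): 120.25.
|286.75 − 120.25| = 166.5.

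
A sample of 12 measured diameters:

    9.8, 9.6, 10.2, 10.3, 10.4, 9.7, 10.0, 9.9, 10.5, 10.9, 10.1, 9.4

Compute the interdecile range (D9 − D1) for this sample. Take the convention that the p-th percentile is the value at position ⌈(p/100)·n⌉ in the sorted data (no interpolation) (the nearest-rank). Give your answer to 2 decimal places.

Sorted: 9.4, 9.6, 9.7, 9.8, 9.9, 10.0, 10.1, 10.2, 10.3, 10.4, 10.5, 10.9.
n = 12.
P10: rank ⌈10/100·12⌉ = 2 → 9.6.
P90: rank ⌈90/100·12⌉ = 11 → 10.5.
Difference: 10.5 − 9.6 = 0.9.

0.90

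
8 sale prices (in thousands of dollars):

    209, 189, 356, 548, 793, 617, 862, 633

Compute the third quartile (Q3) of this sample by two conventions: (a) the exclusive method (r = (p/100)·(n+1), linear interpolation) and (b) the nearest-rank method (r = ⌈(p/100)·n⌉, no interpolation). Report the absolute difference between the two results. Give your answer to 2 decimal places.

120.00

Sorted: 189, 209, 356, 548, 617, 633, 793, 862.
n = 8.
(a) r = 6.75; between ranks 6 (633) and 7 (793): 753.
(b) the nearest-rank method: rank 6 → 633.
|753 − 633| = 120.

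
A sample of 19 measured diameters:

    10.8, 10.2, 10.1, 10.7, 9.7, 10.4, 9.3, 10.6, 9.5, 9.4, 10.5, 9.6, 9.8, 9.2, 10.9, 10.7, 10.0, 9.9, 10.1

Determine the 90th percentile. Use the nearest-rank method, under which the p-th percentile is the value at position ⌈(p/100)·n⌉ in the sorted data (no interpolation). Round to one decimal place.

Sorted: 9.2, 9.3, 9.4, 9.5, 9.6, 9.7, 9.8, 9.9, 10.0, 10.1, 10.1, 10.2, 10.4, 10.5, 10.6, 10.7, 10.7, 10.8, 10.9.
n = 19.
Position = ⌈90/100 · 19⌉ = ⌈17.1⌉ = 18.
The value at rank 18 is 10.8.

10.8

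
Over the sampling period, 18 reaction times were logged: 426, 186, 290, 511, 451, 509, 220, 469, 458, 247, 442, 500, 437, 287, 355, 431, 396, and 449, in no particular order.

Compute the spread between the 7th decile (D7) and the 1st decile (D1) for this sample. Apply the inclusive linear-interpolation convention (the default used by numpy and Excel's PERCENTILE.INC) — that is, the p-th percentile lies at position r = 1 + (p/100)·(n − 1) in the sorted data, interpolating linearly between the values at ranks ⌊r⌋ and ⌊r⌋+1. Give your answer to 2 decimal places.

211.90

Sorted: 186, 220, 247, 287, 290, 355, 396, 426, 431, 437, 442, 449, 451, 458, 469, 500, 509, 511.
n = 18.
P10: r = 2.7; ranks 2–3 are 220, 247; interpolating gives 238.9.
P70: r = 12.9; ranks 12–13 are 449, 451; interpolating gives 450.8.
Difference: 450.8 − 238.9 = 211.9.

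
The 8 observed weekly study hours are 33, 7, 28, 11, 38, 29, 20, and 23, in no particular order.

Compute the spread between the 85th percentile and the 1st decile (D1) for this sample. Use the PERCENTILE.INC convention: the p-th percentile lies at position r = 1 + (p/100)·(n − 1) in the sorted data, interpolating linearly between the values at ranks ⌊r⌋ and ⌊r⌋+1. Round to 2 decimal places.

Sorted: 7, 11, 20, 23, 28, 29, 33, 38.
n = 8.
P10: r = 1.7; ranks 1–2 are 7, 11; interpolating gives 9.8.
P85: r = 6.95; ranks 6–7 are 29, 33; interpolating gives 32.8.
Difference: 32.8 − 9.8 = 23.

23.00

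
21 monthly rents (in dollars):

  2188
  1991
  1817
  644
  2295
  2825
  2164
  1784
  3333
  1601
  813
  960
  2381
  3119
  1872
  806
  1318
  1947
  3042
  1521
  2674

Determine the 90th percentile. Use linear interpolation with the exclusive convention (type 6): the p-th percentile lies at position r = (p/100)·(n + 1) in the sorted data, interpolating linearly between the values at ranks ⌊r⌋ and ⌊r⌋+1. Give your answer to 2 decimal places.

Sorted: 644, 806, 813, 960, 1318, 1521, 1601, 1784, 1817, 1872, 1947, 1991, 2164, 2188, 2295, 2381, 2674, 2825, 3042, 3119, 3333.
n = 21.
r = (90/100)·(21 + 1) = 19.8.
Rank 19 is 3042 and rank 20 is 3119.
Interpolate: 3042 + 0.8·(3119 − 3042) = 3042 + 0.8·77 = 3103.6.

3103.60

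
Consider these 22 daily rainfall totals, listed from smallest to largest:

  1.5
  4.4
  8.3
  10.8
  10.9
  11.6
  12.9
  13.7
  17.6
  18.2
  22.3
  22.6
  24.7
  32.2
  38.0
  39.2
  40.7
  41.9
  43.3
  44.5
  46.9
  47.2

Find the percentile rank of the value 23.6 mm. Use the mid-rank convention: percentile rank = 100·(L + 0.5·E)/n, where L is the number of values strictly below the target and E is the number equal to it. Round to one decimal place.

54.5

Count below 23.6: L = 12; count equal: E = 0; n = 22.
Percentile rank = 100·(12 + 0.5·0)/22 = 100·12/22 = 54.55.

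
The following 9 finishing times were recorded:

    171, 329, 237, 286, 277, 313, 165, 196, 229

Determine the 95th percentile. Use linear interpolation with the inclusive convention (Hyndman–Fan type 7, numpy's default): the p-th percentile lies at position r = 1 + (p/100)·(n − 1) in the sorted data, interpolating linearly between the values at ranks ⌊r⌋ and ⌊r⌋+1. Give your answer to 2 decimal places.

Sorted: 165, 171, 196, 229, 237, 277, 286, 313, 329.
n = 9.
r = 1 + (95/100)·(9 − 1) = 1 + 7.6 = 8.6.
Rank 8 is 313 and rank 9 is 329.
Interpolate: 313 + 0.6·(329 − 313) = 313 + 0.6·16 = 322.6.

322.60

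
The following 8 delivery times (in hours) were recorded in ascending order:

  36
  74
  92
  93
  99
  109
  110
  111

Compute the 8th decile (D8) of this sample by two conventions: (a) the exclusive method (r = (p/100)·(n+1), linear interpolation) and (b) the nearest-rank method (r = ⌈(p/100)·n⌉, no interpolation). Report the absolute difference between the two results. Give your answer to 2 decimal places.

0.20

n = 8.
(a) r = 7.2; between ranks 7 (110) and 8 (111): 110.2.
(b) the nearest-rank method: rank 7 → 110.
|110.2 − 110| = 0.2.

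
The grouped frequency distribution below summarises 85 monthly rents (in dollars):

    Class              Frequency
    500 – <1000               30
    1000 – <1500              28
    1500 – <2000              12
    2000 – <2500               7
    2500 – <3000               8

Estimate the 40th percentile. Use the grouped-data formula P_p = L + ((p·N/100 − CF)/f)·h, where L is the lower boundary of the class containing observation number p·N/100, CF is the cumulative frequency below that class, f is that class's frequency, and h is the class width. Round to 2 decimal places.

1071.43

N = 85; target position k = 40/100 · 85 = 34.
Cumulative frequencies: 30, 58, 70, 77, 85.
Observation 34 falls in the class 1000 – <1500.
L = 1000, CF = 30, f = 28, h = 500.
P40 = 1000 + ((34 − 30)/28)·500 = 1000 + 71.4286 = 1071.43.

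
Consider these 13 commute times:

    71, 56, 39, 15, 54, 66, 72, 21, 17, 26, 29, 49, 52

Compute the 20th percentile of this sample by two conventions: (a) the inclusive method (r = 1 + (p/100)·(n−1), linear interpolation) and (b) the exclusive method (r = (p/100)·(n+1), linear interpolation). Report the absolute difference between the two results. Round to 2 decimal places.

2.80

Sorted: 15, 17, 21, 26, 29, 39, 49, 52, 54, 56, 66, 71, 72.
n = 13.
(a) r = 3.4; between ranks 3 (21) and 4 (26): 23.
(b) r = 2.8; between ranks 2 (17) and 3 (21): 20.2.
|23 − 20.2| = 2.8.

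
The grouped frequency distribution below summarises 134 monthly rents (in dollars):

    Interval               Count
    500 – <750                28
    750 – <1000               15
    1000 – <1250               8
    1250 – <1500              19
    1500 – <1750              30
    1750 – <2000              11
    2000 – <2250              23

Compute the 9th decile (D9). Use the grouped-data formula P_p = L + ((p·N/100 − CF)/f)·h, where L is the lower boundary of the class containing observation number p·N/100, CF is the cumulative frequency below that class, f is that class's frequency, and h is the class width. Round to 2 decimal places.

2104.35

N = 134; target position k = 90/100 · 134 = 120.6.
Cumulative frequencies: 28, 43, 51, 70, 100, 111, 134.
Observation 120.6 falls in the class 2000 – <2250.
L = 2000, CF = 111, f = 23, h = 250.
P90 = 2000 + ((120.6 − 111)/23)·250 = 2000 + 104.348 = 2104.35.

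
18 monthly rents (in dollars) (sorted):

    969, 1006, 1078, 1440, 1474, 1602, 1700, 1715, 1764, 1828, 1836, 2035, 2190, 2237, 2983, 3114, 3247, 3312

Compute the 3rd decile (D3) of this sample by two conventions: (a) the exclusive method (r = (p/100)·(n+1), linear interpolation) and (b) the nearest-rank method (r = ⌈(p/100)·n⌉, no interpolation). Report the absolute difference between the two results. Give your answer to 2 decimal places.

38.40

n = 18.
(a) r = 5.7; between ranks 5 (1474) and 6 (1602): 1563.6.
(b) the nearest-rank method: rank 6 → 1602.
|1563.6 − 1602| = 38.4.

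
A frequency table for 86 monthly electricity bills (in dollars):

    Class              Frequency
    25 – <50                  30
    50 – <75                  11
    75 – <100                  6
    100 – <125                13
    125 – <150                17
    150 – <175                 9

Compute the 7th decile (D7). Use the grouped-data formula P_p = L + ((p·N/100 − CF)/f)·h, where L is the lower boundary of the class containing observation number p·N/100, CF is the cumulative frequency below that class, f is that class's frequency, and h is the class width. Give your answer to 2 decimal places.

125.29

N = 86; target position k = 70/100 · 86 = 60.2.
Cumulative frequencies: 30, 41, 47, 60, 77, 86.
Observation 60.2 falls in the class 125 – <150.
L = 125, CF = 60, f = 17, h = 25.
P70 = 125 + ((60.2 − 60)/17)·25 = 125 + 0.294118 = 125.294.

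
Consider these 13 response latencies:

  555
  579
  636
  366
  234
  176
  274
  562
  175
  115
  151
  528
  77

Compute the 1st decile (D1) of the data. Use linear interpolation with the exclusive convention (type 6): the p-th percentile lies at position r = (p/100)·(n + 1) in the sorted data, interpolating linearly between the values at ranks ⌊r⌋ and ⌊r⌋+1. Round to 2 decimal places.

92.20

Sorted: 77, 115, 151, 175, 176, 234, 274, 366, 528, 555, 562, 579, 636.
n = 13.
r = (10/100)·(13 + 1) = 1.4.
Rank 1 is 77 and rank 2 is 115.
Interpolate: 77 + 0.4·(115 − 77) = 77 + 0.4·38 = 92.2.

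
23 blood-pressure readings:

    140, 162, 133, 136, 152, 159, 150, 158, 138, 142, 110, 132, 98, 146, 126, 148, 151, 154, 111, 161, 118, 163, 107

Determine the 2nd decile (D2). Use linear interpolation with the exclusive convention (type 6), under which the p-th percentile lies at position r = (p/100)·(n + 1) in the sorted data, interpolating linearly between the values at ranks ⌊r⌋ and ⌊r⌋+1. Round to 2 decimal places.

Sorted: 98, 107, 110, 111, 118, 126, 132, 133, 136, 138, 140, 142, 146, 148, 150, 151, 152, 154, 158, 159, 161, 162, 163.
n = 23.
r = (20/100)·(23 + 1) = 4.8.
Rank 4 is 111 and rank 5 is 118.
Interpolate: 111 + 0.8·(118 − 111) = 111 + 0.8·7 = 116.6.

116.60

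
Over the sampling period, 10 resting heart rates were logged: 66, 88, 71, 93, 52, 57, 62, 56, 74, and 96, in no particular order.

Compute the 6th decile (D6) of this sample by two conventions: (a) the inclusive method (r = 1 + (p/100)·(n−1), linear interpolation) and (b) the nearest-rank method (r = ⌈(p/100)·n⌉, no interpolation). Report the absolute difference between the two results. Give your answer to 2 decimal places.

Sorted: 52, 56, 57, 62, 66, 71, 74, 88, 93, 96.
n = 10.
(a) r = 6.4; between ranks 6 (71) and 7 (74): 72.2.
(b) the nearest-rank method: rank 6 → 71.
|72.2 − 71| = 1.2.

1.20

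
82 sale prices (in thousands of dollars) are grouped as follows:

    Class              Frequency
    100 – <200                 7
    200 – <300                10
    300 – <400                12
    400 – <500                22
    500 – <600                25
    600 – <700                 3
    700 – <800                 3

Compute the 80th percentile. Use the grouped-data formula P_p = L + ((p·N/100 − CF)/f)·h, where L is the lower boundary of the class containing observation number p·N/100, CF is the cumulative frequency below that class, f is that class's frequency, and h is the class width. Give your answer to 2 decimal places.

558.40

N = 82; target position k = 80/100 · 82 = 65.6.
Cumulative frequencies: 7, 17, 29, 51, 76, 79, 82.
Observation 65.6 falls in the class 500 – <600.
L = 500, CF = 51, f = 25, h = 100.
P80 = 500 + ((65.6 − 51)/25)·100 = 500 + 58.4 = 558.4.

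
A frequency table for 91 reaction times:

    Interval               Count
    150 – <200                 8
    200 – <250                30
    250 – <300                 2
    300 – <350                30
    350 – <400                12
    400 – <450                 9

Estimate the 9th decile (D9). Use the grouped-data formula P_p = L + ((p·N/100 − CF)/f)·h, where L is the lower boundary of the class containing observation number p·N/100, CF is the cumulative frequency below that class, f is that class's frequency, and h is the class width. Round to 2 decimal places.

N = 91; target position k = 90/100 · 91 = 81.9.
Cumulative frequencies: 8, 38, 40, 70, 82, 91.
Observation 81.9 falls in the class 350 – <400.
L = 350, CF = 70, f = 12, h = 50.
P90 = 350 + ((81.9 − 70)/12)·50 = 350 + 49.5833 = 399.583.

399.58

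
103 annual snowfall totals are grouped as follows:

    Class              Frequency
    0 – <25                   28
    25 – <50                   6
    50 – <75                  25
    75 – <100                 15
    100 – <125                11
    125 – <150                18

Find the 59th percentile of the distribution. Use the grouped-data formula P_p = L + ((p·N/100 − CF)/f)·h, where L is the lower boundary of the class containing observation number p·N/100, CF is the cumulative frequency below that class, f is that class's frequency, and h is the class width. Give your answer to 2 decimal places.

N = 103; target position k = 59/100 · 103 = 60.77.
Cumulative frequencies: 28, 34, 59, 74, 85, 103.
Observation 60.77 falls in the class 75 – <100.
L = 75, CF = 59, f = 15, h = 25.
P59 = 75 + ((60.77 − 59)/15)·25 = 75 + 2.95 = 77.95.

77.95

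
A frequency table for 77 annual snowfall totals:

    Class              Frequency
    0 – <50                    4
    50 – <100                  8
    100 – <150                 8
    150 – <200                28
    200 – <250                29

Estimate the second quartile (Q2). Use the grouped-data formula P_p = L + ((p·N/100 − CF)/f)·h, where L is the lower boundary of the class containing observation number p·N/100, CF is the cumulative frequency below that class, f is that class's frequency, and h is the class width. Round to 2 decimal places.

N = 77; target position k = 50/100 · 77 = 38.5.
Cumulative frequencies: 4, 12, 20, 48, 77.
Observation 38.5 falls in the class 150 – <200.
L = 150, CF = 20, f = 28, h = 50.
P50 = 150 + ((38.5 − 20)/28)·50 = 150 + 33.0357 = 183.036.

183.04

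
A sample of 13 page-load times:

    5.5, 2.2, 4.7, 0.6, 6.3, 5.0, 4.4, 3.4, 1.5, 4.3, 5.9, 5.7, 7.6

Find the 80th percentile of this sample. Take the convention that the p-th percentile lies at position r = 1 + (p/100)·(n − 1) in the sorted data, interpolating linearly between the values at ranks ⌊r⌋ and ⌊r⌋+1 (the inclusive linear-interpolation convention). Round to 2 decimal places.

5.82

Sorted: 0.6, 1.5, 2.2, 3.4, 4.3, 4.4, 4.7, 5.0, 5.5, 5.7, 5.9, 6.3, 7.6.
n = 13.
r = 1 + (80/100)·(13 − 1) = 1 + 9.6 = 10.6.
Rank 10 is 5.7 and rank 11 is 5.9.
Interpolate: 5.7 + 0.6·(5.9 − 5.7) = 5.7 + 0.6·0.2 = 5.82.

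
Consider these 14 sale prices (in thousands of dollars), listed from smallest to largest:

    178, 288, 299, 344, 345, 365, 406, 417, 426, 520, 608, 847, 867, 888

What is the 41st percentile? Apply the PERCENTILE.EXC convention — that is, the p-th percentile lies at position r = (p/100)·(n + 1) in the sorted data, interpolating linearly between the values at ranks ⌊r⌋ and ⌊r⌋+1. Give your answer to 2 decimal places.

371.15

n = 14.
r = (41/100)·(14 + 1) = 6.15.
Rank 6 is 365 and rank 7 is 406.
Interpolate: 365 + 0.15·(406 − 365) = 365 + 0.15·41 = 371.15.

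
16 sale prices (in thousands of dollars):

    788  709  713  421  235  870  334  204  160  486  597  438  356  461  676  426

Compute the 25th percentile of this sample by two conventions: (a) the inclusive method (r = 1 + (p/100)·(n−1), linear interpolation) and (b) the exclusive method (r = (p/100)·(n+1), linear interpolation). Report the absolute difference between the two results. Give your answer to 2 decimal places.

11.00

Sorted: 160, 204, 235, 334, 356, 421, 426, 438, 461, 486, 597, 676, 709, 713, 788, 870.
n = 16.
(a) r = 4.75; between ranks 4 (334) and 5 (356): 350.5.
(b) r = 4.25; between ranks 4 (334) and 5 (356): 339.5.
|350.5 − 339.5| = 11.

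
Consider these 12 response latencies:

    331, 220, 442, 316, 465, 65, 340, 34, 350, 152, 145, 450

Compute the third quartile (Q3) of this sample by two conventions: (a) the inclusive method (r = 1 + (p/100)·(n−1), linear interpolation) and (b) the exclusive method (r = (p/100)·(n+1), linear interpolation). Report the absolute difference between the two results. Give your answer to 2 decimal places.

46.00

Sorted: 34, 65, 145, 152, 220, 316, 331, 340, 350, 442, 450, 465.
n = 12.
(a) r = 9.25; between ranks 9 (350) and 10 (442): 373.
(b) r = 9.75; between ranks 9 (350) and 10 (442): 419.
|373 − 419| = 46.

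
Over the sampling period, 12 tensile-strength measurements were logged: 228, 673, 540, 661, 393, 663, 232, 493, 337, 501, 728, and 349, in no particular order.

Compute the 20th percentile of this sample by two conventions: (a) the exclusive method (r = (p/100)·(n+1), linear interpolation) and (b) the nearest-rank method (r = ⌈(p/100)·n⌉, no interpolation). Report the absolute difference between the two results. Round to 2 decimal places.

42.00

Sorted: 228, 232, 337, 349, 393, 493, 501, 540, 661, 663, 673, 728.
n = 12.
(a) r = 2.6; between ranks 2 (232) and 3 (337): 295.
(b) the nearest-rank method: rank 3 → 337.
|295 − 337| = 42.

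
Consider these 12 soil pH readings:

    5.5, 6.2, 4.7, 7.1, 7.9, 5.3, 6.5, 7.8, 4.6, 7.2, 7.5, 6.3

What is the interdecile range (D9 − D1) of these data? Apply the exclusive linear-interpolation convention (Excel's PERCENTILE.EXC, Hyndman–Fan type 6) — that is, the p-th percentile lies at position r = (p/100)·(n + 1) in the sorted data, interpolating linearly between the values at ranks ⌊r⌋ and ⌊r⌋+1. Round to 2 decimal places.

Sorted: 4.6, 4.7, 5.3, 5.5, 6.2, 6.3, 6.5, 7.1, 7.2, 7.5, 7.8, 7.9.
n = 12.
P10: r = 1.3; ranks 1–2 are 4.6, 4.7; interpolating gives 4.63.
P90: r = 11.7; ranks 11–12 are 7.8, 7.9; interpolating gives 7.87.
Difference: 7.87 − 4.63 = 3.24.

3.24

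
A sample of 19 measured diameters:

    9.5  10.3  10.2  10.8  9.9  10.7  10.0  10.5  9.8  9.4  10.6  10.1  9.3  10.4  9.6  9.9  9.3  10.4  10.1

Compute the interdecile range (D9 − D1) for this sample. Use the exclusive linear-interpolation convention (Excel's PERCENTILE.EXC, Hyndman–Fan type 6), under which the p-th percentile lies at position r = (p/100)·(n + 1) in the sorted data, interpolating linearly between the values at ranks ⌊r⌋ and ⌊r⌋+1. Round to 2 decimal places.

Sorted: 9.3, 9.3, 9.4, 9.5, 9.6, 9.8, 9.9, 9.9, 10.0, 10.1, 10.1, 10.2, 10.3, 10.4, 10.4, 10.5, 10.6, 10.7, 10.8.
n = 19.
P10: r = 2 (integer) → 9.3.
P90: r = 18 (integer) → 10.7.
Difference: 10.7 − 9.3 = 1.4.

1.40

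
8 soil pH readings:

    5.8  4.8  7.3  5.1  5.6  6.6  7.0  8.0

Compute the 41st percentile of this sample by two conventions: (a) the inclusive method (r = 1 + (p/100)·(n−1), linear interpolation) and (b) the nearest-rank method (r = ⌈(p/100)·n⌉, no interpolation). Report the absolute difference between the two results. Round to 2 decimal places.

Sorted: 4.8, 5.1, 5.6, 5.8, 6.6, 7.0, 7.3, 8.0.
n = 8.
(a) r = 3.87; between ranks 3 (5.6) and 4 (5.8): 5.774.
(b) the nearest-rank method: rank 4 → 5.8.
|5.774 − 5.8| = 0.026.

0.03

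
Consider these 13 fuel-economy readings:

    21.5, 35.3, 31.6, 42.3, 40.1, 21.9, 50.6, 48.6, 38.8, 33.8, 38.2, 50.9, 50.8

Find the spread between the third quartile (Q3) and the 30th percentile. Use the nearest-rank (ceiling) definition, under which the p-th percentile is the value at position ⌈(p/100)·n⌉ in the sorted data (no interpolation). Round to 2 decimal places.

14.80

Sorted: 21.5, 21.9, 31.6, 33.8, 35.3, 38.2, 38.8, 40.1, 42.3, 48.6, 50.6, 50.8, 50.9.
n = 13.
P30: rank ⌈30/100·13⌉ = 4 → 33.8.
P75: rank ⌈75/100·13⌉ = 10 → 48.6.
Difference: 48.6 − 33.8 = 14.8.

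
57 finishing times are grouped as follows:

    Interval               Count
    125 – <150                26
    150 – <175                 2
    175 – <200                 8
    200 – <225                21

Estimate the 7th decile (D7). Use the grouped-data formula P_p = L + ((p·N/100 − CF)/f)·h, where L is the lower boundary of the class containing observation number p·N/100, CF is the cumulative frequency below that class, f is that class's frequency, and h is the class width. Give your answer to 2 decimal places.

N = 57; target position k = 70/100 · 57 = 39.9.
Cumulative frequencies: 26, 28, 36, 57.
Observation 39.9 falls in the class 200 – <225.
L = 200, CF = 36, f = 21, h = 25.
P70 = 200 + ((39.9 − 36)/21)·25 = 200 + 4.64286 = 204.643.

204.64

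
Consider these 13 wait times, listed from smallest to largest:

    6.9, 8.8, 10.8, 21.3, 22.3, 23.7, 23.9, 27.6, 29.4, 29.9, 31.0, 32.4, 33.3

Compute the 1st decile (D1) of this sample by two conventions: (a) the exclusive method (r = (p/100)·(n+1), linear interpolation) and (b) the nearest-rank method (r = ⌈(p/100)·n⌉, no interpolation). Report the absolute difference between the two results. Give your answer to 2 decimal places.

n = 13.
(a) r = 1.4; between ranks 1 (6.9) and 2 (8.8): 7.66.
(b) the nearest-rank method: rank 2 → 8.8.
|7.66 − 8.8| = 1.14.

1.14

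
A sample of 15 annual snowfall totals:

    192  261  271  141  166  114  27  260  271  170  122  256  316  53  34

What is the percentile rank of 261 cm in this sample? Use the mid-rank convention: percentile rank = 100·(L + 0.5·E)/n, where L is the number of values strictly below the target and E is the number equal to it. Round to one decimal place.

76.7

Sorted: 27, 34, 53, 114, 122, 141, 166, 170, 192, 256, 260, 261, 271, 271, 316.
Count below 261: L = 11; count equal: E = 1; n = 15.
Percentile rank = 100·(11 + 0.5·1)/15 = 100·11.5/15 = 76.67.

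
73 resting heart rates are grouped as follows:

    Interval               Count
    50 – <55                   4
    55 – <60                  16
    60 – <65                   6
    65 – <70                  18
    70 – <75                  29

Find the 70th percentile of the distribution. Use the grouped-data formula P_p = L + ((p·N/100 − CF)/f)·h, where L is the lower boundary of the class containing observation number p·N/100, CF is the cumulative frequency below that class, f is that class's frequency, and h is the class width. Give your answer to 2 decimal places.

N = 73; target position k = 70/100 · 73 = 51.1.
Cumulative frequencies: 4, 20, 26, 44, 73.
Observation 51.1 falls in the class 70 – <75.
L = 70, CF = 44, f = 29, h = 5.
P70 = 70 + ((51.1 − 44)/29)·5 = 70 + 1.22414 = 71.2241.

71.22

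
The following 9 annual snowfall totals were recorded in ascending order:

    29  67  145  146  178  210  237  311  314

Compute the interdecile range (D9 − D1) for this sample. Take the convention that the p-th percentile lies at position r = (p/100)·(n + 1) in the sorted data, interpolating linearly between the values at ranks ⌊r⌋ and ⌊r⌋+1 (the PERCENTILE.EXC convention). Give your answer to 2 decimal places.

285.00

n = 9.
P10: r = 1 (integer) → 29.
P90: r = 9 (integer) → 314.
Difference: 314 − 29 = 285.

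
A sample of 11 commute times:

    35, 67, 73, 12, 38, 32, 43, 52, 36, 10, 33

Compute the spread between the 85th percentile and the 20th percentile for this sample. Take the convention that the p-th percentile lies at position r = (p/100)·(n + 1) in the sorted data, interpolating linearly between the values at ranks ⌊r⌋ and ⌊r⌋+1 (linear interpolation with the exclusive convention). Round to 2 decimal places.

Sorted: 10, 12, 32, 33, 35, 36, 38, 43, 52, 67, 73.
n = 11.
P20: r = 2.4; ranks 2–3 are 12, 32; interpolating gives 20.
P85: r = 10.2; ranks 10–11 are 67, 73; interpolating gives 68.2.
Difference: 68.2 − 20 = 48.2.

48.20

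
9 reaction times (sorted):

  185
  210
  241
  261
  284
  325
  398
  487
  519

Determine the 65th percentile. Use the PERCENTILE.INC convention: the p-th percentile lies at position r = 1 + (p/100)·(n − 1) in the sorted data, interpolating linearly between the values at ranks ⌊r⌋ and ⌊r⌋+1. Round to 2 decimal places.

339.60

n = 9.
r = 1 + (65/100)·(9 − 1) = 1 + 5.2 = 6.2.
Rank 6 is 325 and rank 7 is 398.
Interpolate: 325 + 0.2·(398 − 325) = 325 + 0.2·73 = 339.6.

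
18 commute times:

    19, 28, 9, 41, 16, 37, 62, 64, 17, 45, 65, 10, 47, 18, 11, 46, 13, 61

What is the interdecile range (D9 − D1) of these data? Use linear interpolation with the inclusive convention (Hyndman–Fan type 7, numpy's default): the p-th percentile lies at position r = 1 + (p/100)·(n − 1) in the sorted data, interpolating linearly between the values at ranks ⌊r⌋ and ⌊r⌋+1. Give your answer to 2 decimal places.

Sorted: 9, 10, 11, 13, 16, 17, 18, 19, 28, 37, 41, 45, 46, 47, 61, 62, 64, 65.
n = 18.
P10: r = 2.7; ranks 2–3 are 10, 11; interpolating gives 10.7.
P90: r = 16.3; ranks 16–17 are 62, 64; interpolating gives 62.6.
Difference: 62.6 − 10.7 = 51.9.

51.90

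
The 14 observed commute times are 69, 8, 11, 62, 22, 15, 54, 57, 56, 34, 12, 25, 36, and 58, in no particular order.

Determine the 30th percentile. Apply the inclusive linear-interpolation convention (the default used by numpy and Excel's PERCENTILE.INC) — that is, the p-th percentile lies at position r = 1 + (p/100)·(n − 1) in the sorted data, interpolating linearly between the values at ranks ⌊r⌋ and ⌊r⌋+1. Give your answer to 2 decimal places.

Sorted: 8, 11, 12, 15, 22, 25, 34, 36, 54, 56, 57, 58, 62, 69.
n = 14.
r = 1 + (30/100)·(14 − 1) = 1 + 3.9 = 4.9.
Rank 4 is 15 and rank 5 is 22.
Interpolate: 15 + 0.9·(22 − 15) = 15 + 0.9·7 = 21.3.

21.30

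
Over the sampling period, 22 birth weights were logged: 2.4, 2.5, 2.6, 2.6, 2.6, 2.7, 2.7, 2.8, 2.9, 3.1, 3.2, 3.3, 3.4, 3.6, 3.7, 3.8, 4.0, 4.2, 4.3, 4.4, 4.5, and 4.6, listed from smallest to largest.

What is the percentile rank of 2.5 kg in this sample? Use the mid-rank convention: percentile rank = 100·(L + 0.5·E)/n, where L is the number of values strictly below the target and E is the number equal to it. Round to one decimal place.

Count below 2.5: L = 1; count equal: E = 1; n = 22.
Percentile rank = 100·(1 + 0.5·1)/22 = 100·1.5/22 = 6.818.

6.8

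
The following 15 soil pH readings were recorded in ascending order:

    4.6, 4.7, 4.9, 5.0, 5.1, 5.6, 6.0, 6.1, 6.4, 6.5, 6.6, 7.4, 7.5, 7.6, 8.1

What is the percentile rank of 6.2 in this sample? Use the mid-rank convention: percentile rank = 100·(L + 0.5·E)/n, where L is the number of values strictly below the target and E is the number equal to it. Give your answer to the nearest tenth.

53.3

Count below 6.2: L = 8; count equal: E = 0; n = 15.
Percentile rank = 100·(8 + 0.5·0)/15 = 100·8/15 = 53.33.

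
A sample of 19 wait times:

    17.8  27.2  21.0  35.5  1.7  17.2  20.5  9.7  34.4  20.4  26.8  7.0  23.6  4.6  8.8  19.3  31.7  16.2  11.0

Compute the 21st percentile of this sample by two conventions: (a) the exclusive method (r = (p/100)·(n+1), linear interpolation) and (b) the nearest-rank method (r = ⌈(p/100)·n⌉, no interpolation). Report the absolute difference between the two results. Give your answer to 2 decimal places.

Sorted: 1.7, 4.6, 7.0, 8.8, 9.7, 11.0, 16.2, 17.2, 17.8, 19.3, 20.4, 20.5, 21.0, 23.6, 26.8, 27.2, 31.7, 34.4, 35.5.
n = 19.
(a) r = 4.2; between ranks 4 (8.8) and 5 (9.7): 8.98.
(b) the nearest-rank method: rank 4 → 8.8.
|8.98 − 8.8| = 0.18.

0.18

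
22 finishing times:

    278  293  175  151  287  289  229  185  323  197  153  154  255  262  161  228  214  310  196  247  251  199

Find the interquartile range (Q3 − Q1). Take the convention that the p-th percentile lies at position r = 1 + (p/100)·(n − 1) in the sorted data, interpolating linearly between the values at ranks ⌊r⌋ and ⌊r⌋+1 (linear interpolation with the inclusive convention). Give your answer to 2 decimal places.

Sorted: 151, 153, 154, 161, 175, 185, 196, 197, 199, 214, 228, 229, 247, 251, 255, 262, 278, 287, 289, 293, 310, 323.
n = 22.
P25: r = 6.25; ranks 6–7 are 185, 196; interpolating gives 187.75.
P75: r = 16.75; ranks 16–17 are 262, 278; interpolating gives 274.
Difference: 274 − 187.75 = 86.25.

86.25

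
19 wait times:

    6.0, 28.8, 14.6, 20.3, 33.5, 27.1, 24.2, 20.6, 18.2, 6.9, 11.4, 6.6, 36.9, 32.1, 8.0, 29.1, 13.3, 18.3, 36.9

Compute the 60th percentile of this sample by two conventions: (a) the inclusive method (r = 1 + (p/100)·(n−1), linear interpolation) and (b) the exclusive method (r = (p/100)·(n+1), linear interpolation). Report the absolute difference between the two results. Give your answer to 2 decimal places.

Sorted: 6.0, 6.6, 6.9, 8.0, 11.4, 13.3, 14.6, 18.2, 18.3, 20.3, 20.6, 24.2, 27.1, 28.8, 29.1, 32.1, 33.5, 36.9, 36.9.
n = 19.
(a) r = 11.8; between ranks 11 (20.6) and 12 (24.2): 23.48.
(b) r = 12 → value at rank 12 = 24.2.
|23.48 − 24.2| = 0.72.

0.72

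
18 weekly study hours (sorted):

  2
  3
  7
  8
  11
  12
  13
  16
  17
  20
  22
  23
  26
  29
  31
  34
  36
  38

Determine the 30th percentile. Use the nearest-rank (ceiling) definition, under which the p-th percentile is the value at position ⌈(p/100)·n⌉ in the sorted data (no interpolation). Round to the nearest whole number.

12

n = 18.
Position = ⌈30/100 · 18⌉ = ⌈5.4⌉ = 6.
The value at rank 6 is 12.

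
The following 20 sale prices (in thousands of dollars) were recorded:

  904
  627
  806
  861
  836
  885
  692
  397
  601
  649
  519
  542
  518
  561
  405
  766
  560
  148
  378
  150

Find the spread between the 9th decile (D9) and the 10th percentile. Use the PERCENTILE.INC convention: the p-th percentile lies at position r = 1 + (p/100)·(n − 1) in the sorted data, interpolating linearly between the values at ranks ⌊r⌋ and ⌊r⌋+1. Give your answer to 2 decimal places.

Sorted: 148, 150, 378, 397, 405, 518, 519, 542, 560, 561, 601, 627, 649, 692, 766, 806, 836, 861, 885, 904.
n = 20.
P10: r = 2.9; ranks 2–3 are 150, 378; interpolating gives 355.2.
P90: r = 18.1; ranks 18–19 are 861, 885; interpolating gives 863.4.
Difference: 863.4 − 355.2 = 508.2.

508.20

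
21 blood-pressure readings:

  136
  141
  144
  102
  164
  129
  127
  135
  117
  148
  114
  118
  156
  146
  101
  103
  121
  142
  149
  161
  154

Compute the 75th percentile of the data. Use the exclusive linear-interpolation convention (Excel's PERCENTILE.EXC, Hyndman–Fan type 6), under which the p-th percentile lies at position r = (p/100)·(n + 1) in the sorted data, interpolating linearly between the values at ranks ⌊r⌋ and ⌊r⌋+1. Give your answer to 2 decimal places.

Sorted: 101, 102, 103, 114, 117, 118, 121, 127, 129, 135, 136, 141, 142, 144, 146, 148, 149, 154, 156, 161, 164.
n = 21.
r = (75/100)·(21 + 1) = 16.5.
Rank 16 is 148 and rank 17 is 149.
Interpolate: 148 + 0.5·(149 − 148) = 148 + 0.5·1 = 148.5.

148.50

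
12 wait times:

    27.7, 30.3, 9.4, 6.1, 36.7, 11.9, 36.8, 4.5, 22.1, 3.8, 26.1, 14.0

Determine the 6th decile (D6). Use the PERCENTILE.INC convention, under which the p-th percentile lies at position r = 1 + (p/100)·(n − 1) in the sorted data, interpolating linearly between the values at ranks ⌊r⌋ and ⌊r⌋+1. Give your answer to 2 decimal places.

Sorted: 3.8, 4.5, 6.1, 9.4, 11.9, 14.0, 22.1, 26.1, 27.7, 30.3, 36.7, 36.8.
n = 12.
r = 1 + (60/100)·(12 − 1) = 1 + 6.6 = 7.6.
Rank 7 is 22.1 and rank 8 is 26.1.
Interpolate: 22.1 + 0.6·(26.1 − 22.1) = 22.1 + 0.6·4 = 24.5.

24.50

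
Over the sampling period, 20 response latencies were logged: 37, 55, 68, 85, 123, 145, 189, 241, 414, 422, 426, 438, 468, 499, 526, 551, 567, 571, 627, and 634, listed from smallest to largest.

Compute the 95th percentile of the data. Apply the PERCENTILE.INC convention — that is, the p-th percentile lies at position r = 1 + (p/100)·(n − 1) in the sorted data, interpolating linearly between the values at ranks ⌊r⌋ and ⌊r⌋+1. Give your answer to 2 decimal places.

n = 20.
r = 1 + (95/100)·(20 − 1) = 1 + 18.05 = 19.05.
Rank 19 is 627 and rank 20 is 634.
Interpolate: 627 + 0.05·(634 − 627) = 627 + 0.05·7 = 627.35.

627.35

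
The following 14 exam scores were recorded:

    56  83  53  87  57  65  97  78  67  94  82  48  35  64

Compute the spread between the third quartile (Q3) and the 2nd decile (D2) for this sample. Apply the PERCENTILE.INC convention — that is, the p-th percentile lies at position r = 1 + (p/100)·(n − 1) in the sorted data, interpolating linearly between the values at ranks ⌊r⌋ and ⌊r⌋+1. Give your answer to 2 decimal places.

27.95

Sorted: 35, 48, 53, 56, 57, 64, 65, 67, 78, 82, 83, 87, 94, 97.
n = 14.
P20: r = 3.6; ranks 3–4 are 53, 56; interpolating gives 54.8.
P75: r = 10.75; ranks 10–11 are 82, 83; interpolating gives 82.75.
Difference: 82.75 − 54.8 = 27.95.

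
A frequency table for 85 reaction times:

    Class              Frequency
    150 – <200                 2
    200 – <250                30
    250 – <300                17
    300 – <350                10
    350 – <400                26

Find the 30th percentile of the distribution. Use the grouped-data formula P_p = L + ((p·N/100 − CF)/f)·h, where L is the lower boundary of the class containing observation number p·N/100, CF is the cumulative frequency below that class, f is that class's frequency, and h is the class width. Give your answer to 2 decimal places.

239.17

N = 85; target position k = 30/100 · 85 = 25.5.
Cumulative frequencies: 2, 32, 49, 59, 85.
Observation 25.5 falls in the class 200 – <250.
L = 200, CF = 2, f = 30, h = 50.
P30 = 200 + ((25.5 − 2)/30)·50 = 200 + 39.1667 = 239.167.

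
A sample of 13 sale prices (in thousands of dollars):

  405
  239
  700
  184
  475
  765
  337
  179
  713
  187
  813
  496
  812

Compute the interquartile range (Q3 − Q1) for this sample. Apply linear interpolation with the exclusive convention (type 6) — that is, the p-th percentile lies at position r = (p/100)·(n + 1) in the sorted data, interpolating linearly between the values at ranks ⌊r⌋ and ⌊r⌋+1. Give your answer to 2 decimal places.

Sorted: 179, 184, 187, 239, 337, 405, 475, 496, 700, 713, 765, 812, 813.
n = 13.
P25: r = 3.5; ranks 3–4 are 187, 239; interpolating gives 213.
P75: r = 10.5; ranks 10–11 are 713, 765; interpolating gives 739.
Difference: 739 − 213 = 526.

526.00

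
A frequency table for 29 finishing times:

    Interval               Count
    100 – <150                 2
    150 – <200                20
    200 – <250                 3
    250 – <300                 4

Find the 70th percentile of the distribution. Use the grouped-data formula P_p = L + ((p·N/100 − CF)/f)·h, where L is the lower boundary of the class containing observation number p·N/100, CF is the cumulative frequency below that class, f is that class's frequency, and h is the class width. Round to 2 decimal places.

195.75

N = 29; target position k = 70/100 · 29 = 20.3.
Cumulative frequencies: 2, 22, 25, 29.
Observation 20.3 falls in the class 150 – <200.
L = 150, CF = 2, f = 20, h = 50.
P70 = 150 + ((20.3 − 2)/20)·50 = 150 + 45.75 = 195.75.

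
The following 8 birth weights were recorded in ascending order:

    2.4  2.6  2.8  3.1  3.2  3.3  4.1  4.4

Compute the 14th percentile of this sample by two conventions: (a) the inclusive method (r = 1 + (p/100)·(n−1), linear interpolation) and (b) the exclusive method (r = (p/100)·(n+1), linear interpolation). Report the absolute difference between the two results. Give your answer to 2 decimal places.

n = 8.
(a) r = 1.98; between ranks 1 (2.4) and 2 (2.6): 2.596.
(b) r = 1.26; between ranks 1 (2.4) and 2 (2.6): 2.452.
|2.596 − 2.452| = 0.144.

0.14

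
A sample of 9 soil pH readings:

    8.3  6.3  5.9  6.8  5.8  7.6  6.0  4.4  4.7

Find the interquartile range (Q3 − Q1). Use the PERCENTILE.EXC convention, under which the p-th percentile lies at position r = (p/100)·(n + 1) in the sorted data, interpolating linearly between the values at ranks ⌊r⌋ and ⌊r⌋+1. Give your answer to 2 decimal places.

1.95

Sorted: 4.4, 4.7, 5.8, 5.9, 6.0, 6.3, 6.8, 7.6, 8.3.
n = 9.
P25: r = 2.5; ranks 2–3 are 4.7, 5.8; interpolating gives 5.25.
P75: r = 7.5; ranks 7–8 are 6.8, 7.6; interpolating gives 7.2.
Difference: 7.2 − 5.25 = 1.95.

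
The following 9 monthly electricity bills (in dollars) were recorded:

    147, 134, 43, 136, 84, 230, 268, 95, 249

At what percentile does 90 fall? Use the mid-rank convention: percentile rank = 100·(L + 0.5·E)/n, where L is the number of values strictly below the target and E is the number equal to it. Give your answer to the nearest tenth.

Sorted: 43, 84, 95, 134, 136, 147, 230, 249, 268.
Count below 90: L = 2; count equal: E = 0; n = 9.
Percentile rank = 100·(2 + 0.5·0)/9 = 100·2/9 = 22.22.

22.2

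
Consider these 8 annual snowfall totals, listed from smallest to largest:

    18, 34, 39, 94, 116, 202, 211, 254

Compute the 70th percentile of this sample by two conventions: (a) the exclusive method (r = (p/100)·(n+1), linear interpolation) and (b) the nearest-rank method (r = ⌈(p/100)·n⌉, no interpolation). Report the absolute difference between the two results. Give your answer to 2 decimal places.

2.70

n = 8.
(a) r = 6.3; between ranks 6 (202) and 7 (211): 204.7.
(b) the nearest-rank method: rank 6 → 202.
|204.7 − 202| = 2.7.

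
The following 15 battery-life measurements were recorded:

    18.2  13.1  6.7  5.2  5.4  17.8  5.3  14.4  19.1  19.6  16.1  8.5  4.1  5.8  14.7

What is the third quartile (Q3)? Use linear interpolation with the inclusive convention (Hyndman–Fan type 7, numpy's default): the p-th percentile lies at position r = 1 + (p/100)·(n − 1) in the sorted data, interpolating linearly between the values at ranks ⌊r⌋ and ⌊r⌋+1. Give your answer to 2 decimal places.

Sorted: 4.1, 5.2, 5.3, 5.4, 5.8, 6.7, 8.5, 13.1, 14.4, 14.7, 16.1, 17.8, 18.2, 19.1, 19.6.
n = 15.
r = 1 + (75/100)·(15 − 1) = 1 + 10.5 = 11.5.
Rank 11 is 16.1 and rank 12 is 17.8.
Interpolate: 16.1 + 0.5·(17.8 − 16.1) = 16.1 + 0.5·1.7 = 16.95.

16.95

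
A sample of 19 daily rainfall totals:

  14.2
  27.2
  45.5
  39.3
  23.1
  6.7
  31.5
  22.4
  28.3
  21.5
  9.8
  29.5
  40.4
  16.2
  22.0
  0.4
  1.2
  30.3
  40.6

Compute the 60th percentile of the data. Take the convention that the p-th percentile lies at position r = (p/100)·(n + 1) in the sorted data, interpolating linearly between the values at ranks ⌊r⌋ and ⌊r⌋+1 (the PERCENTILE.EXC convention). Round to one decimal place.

28.3

Sorted: 0.4, 1.2, 6.7, 9.8, 14.2, 16.2, 21.5, 22.0, 22.4, 23.1, 27.2, 28.3, 29.5, 30.3, 31.5, 39.3, 40.4, 40.6, 45.5.
n = 19.
r = (60/100)·(19 + 1) = 12.
r is an integer, so P60 is the value at rank 12: 28.3.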